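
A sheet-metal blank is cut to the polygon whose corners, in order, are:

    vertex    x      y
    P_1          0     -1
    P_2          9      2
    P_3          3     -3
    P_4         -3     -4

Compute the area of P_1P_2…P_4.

Cross-terms: 9, -33, -21, 3  ⇒  Σ = -42
Area = |Σ|/2 = 21.

21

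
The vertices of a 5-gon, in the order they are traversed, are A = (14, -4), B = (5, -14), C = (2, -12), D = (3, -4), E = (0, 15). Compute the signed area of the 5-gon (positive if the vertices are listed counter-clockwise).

-172.5

Apply Gauss's area formula: 2A = Σ (x_i·y_{i+1} − x_{i+1}·y_i), indices taken mod 5.
Cross-terms: -176, -32, 28, 45, -210  ⇒  Σ = -345
Signed area = Σ/2 = -172.5 (negative ⇒ clockwise traversal).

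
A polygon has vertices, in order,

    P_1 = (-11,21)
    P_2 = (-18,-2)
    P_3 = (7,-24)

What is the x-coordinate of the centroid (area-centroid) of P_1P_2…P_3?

Apply the shoelace (surveyor's) formula. First the cross-terms c_i = x_i·y_{i+1} − x_{i+1}·y_i:
  400, 446, -117  ⇒  2A = 729, A = 364.5.
Then Σ (x_i + x_{i+1})·c_i = -16038, so x̄ = -16038 / (6·364.5) = -22/3.

-22/3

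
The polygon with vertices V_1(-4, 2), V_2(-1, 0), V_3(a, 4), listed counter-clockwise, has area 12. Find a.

5

Write out the shoelace sum; only the two edges meeting at V_3 involve a:
2·Area = [((-1)·4 − a·0) + (a·2 − (-4)·4)] + 2
       = 2·a + 14 = 24
⇒ a = 5.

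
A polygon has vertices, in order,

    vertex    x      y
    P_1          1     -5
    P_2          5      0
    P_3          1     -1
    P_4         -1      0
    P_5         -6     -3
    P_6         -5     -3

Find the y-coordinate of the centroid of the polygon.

Apply the shoelace formula. First the cross-terms c_i = x_i·y_{i+1} − x_{i+1}·y_i:
  25, -5, -1, 3, 3, 28  ⇒  2A = 53, A = 26.5.
Then Σ (y_i + y_{i+1})·c_i = -370, so ȳ = -370 / (6·26.5) = -370/159.

-370/159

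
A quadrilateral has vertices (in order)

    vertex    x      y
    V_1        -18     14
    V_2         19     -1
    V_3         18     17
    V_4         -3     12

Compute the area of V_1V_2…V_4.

Apply the shoelace (surveyor's) formula: 2A = Σ (x_i·y_{i+1} − x_{i+1}·y_i), indices taken mod 4.
V_1→V_2: (-18)(-1) − (19)(14) = -248
V_2→V_3: (19)(17) − (18)(-1) = 341
V_3→V_4: (18)(12) − (-3)(17) = 267
V_4→V_1: (-3)(14) − (-18)(12) = 174
Σ = 534
Area = |Σ|/2 = 267.

267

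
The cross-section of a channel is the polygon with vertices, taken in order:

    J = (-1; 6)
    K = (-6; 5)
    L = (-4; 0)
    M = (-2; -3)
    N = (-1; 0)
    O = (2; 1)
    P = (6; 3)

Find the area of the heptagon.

Apply the shoelace formula: 2A = Σ (x_i·y_{i+1} − x_{i+1}·y_i), indices taken mod 7.
Σ = (31) + (20) + (12) + (-3) + (-1) + (0) + (39) = 98
Area = |Σ|/2 = 49.

49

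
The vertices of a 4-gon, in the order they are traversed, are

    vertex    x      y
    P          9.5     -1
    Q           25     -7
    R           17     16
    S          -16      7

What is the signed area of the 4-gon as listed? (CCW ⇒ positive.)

401

Apply Gauss's area formula: 2A = Σ (x_i·y_{i+1} − x_{i+1}·y_i), indices taken mod 4.
Σ = (-41.5) + (519) + (375) + (-50.5) = 802
Signed area = Σ/2 = 401 (positive ⇒ counter-clockwise traversal).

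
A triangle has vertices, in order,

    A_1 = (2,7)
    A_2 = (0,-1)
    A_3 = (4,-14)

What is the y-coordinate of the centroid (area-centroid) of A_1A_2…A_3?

-8/3

Apply the shoelace (surveyor's) formula. First the cross-terms c_i = x_i·y_{i+1} − x_{i+1}·y_i:
  -2, 4, 56  ⇒  2A = 58, A = 29.
Then Σ (y_i + y_{i+1})·c_i = -464, so ȳ = -464 / (6·29) = -8/3.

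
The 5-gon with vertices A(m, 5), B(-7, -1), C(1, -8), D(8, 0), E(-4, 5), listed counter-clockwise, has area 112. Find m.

-8

Write out the shoelace sum; only the two edges meeting at A involve m:
2·Area = [((-4)·5 − m·5) + (m·(-1) − (-7)·5)] + 161
       = -6·m + 176 = 224
⇒ m = -8.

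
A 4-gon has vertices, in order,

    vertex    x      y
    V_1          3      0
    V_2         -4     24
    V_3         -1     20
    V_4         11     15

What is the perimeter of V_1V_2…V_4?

60

|V_1V_2| = √((-7)² + (24)²) = √625 = 25
|V_2V_3| = √((3)² + (-4)²) = √25 = 5
|V_3V_4| = √((12)² + (-5)²) = √169 = 13
|V_4V_1| = √((-8)² + (-15)²) = √289 = 17
Perimeter = 25 + 5 + 13 + 17 = 60.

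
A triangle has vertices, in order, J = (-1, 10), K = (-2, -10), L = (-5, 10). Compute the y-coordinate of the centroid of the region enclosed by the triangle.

Apply the shoelace formula. First the cross-terms c_i = x_i·y_{i+1} − x_{i+1}·y_i:
  30, -70, -40  ⇒  2A = -80, A = -40.
Then Σ (y_i + y_{i+1})·c_i = -800, so ȳ = -800 / (6·(-40)) = 10/3.

10/3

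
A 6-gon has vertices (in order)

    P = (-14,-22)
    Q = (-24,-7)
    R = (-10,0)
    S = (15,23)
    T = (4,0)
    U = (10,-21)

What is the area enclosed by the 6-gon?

Cross-terms: -430, -70, -230, -92, -84, -514  ⇒  Σ = -1420
Area = |Σ|/2 = 710.

710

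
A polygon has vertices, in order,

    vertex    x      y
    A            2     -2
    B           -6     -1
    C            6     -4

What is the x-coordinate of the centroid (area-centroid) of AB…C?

Apply the surveyor's formula. First the cross-terms c_i = x_i·y_{i+1} − x_{i+1}·y_i:
  -14, 30, -4  ⇒  2A = 12, A = 6.
Then Σ (x_i + x_{i+1})·c_i = 24, so x̄ = 24 / (6·6) = 2/3.

2/3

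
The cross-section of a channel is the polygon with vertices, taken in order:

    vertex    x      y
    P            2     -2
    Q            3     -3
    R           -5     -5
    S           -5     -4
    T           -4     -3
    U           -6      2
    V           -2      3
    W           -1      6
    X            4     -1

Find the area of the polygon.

57

Apply Gauss's area formula: 2A = Σ (x_i·y_{i+1} − x_{i+1}·y_i), indices taken mod 9.
Σ = (0) + (-30) + (-5) + (-1) + (-26) + (-14) + (-9) + (-23) + (-6) = -114
Area = |Σ|/2 = 57.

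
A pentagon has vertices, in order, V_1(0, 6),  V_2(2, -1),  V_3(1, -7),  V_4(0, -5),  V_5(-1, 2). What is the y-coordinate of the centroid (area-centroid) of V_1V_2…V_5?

-71/123

Apply the shoelace (surveyor's) formula. First the cross-terms c_i = x_i·y_{i+1} − x_{i+1}·y_i:
  -12, -13, -5, -5, -6  ⇒  2A = -41, A = -20.5.
Then Σ (y_i + y_{i+1})·c_i = 71, so ȳ = 71 / (6·(-20.5)) = -71/123.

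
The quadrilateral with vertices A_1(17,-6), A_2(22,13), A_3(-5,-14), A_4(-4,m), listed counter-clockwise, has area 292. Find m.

Write out the shoelace sum; only the two edges meeting at A_4 involve m:
2·Area = [((-5)·m − (-4)·(-14)) + ((-4)·(-6) − 17·m)] + 110
       = -22·m + 78 = 584
⇒ m = -23.

-23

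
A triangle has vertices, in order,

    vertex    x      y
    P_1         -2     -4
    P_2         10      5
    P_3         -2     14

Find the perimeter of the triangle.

|P_1P_2| = √((12)² + (9)²) = √225 = 15
|P_2P_3| = √((-12)² + (9)²) = √225 = 15
|P_3P_1| = √((0)² + (-18)²) = √324 = 18
Perimeter = 15 + 15 + 18 = 48.

48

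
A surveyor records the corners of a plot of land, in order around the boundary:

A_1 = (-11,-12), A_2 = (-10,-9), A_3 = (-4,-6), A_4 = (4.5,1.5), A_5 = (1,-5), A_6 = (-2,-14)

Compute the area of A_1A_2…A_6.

77

Apply the surveyor's formula: 2A = Σ (x_i·y_{i+1} − x_{i+1}·y_i), indices taken mod 6.
Cross-terms: -21, 24, 21, -24, -24, -130  ⇒  Σ = -154
Area = |Σ|/2 = 77.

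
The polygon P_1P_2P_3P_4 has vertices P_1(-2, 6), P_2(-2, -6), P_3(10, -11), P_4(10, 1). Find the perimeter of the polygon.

|P_1P_2| = √((0)² + (-12)²) = √144 = 12
|P_2P_3| = √((12)² + (-5)²) = √169 = 13
|P_3P_4| = √((0)² + (12)²) = √144 = 12
|P_4P_1| = √((-12)² + (5)²) = √169 = 13
Perimeter = 12 + 13 + 12 + 13 = 50.

50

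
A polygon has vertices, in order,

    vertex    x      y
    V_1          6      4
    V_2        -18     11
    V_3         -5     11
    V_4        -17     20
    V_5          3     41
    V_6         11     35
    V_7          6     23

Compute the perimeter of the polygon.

|V_1V_2| = √((-24)² + (7)²) = √625 = 25
|V_2V_3| = √((13)² + (0)²) = √169 = 13
|V_3V_4| = √((-12)² + (9)²) = √225 = 15
|V_4V_5| = √((20)² + (21)²) = √841 = 29
|V_5V_6| = √((8)² + (-6)²) = √100 = 10
|V_6V_7| = √((-5)² + (-12)²) = √169 = 13
|V_7V_1| = √((0)² + (-19)²) = √361 = 19
Perimeter = 25 + 13 + 15 + 29 + 10 + 13 + 19 = 124.

124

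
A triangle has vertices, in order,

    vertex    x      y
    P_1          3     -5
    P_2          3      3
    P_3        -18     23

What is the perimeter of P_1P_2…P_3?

72

|P_1P_2| = √((0)² + (8)²) = √64 = 8
|P_2P_3| = √((-21)² + (20)²) = √841 = 29
|P_3P_1| = √((21)² + (-28)²) = √1225 = 35
Perimeter = 8 + 29 + 35 = 72.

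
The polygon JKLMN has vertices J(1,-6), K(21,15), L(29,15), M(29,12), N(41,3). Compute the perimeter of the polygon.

96

|JK| = √((20)² + (21)²) = √841 = 29
|KL| = √((8)² + (0)²) = √64 = 8
|LM| = √((0)² + (-3)²) = √9 = 3
|MN| = √((12)² + (-9)²) = √225 = 15
|NJ| = √((-40)² + (-9)²) = √1681 = 41
Perimeter = 29 + 8 + 3 + 15 + 41 = 96.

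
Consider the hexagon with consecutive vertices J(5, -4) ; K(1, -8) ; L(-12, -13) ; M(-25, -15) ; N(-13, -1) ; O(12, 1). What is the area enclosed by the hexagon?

Apply Gauss's area formula: 2A = Σ (x_i·y_{i+1} − x_{i+1}·y_i), indices taken mod 6.
Cross-terms: -36, -109, -145, -170, -1, -53  ⇒  Σ = -514
Area = |Σ|/2 = 257.

257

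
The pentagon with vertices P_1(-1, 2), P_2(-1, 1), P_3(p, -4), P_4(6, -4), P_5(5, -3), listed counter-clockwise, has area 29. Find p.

-4

The doubled signed area Σ (x_i y_{i+1} − x_{i+1} y_i) is linear in p.
With p=0 it equals 38; the coefficient of p is -5 (from the two edges through P_3).
So -5·p + 38 = 2·29 = 58 ⇒ p = -4.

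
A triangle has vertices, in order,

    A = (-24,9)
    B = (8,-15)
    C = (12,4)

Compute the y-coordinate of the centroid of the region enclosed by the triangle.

Apply Gauss's area formula. First the cross-terms c_i = x_i·y_{i+1} − x_{i+1}·y_i:
  288, 212, 204  ⇒  2A = 704, A = 352.
Then Σ (y_i + y_{i+1})·c_i = -1408, so ȳ = -1408 / (6·352) = -2/3.

-2/3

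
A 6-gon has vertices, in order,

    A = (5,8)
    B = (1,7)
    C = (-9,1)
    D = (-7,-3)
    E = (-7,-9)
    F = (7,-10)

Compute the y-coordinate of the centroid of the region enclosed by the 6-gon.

-57/29

Apply the surveyor's formula. First the cross-terms c_i = x_i·y_{i+1} − x_{i+1}·y_i:
  27, 64, 34, 42, 133, 106  ⇒  2A = 406, A = 203.
Then Σ (y_i + y_{i+1})·c_i = -2394, so ȳ = -2394 / (6·203) = -57/29.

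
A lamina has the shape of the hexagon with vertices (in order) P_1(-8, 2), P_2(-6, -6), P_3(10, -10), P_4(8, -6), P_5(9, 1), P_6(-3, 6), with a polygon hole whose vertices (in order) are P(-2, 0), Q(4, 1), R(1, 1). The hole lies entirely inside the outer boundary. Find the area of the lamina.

179

Outer boundary:
Apply the shoelace formula: 2A = Σ (x_i·y_{i+1} − x_{i+1}·y_i), indices taken mod 6.
Σ = (60) + (120) + (20) + (62) + (57) + (42) = 361
Area = |Σ|/2 = 180.5.
Hole:
Apply Gauss's area formula: 2A = Σ (x_i·y_{i+1} − x_{i+1}·y_i), indices taken mod 3.
Σ = (-2) + (3) + (2) = 3
Area = |Σ|/2 = 1.5.
Net area = 180.5 − 1.5 = 179.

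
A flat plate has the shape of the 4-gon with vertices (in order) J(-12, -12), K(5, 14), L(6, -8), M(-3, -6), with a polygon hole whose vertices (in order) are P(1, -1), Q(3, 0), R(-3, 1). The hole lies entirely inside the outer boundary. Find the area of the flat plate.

Outer boundary:
J→K: (-12)(14) − (5)(-12) = -108
K→L: (5)(-8) − (6)(14) = -124
L→M: (6)(-6) − (-3)(-8) = -60
M→J: (-3)(-12) − (-12)(-6) = -36
Σ = -328
Area = |Σ|/2 = 164.
Hole:
Σ = (3) + (3) + (2) = 8
Area = |Σ|/2 = 4.
Net area = 164 − 4 = 160.

160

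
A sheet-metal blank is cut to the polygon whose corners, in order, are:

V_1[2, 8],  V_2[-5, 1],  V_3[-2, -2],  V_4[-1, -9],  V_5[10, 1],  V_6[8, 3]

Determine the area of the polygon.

119.5

Cross-terms: 42, 12, 16, 89, 22, 58  ⇒  Σ = 239
Area = |Σ|/2 = 119.5.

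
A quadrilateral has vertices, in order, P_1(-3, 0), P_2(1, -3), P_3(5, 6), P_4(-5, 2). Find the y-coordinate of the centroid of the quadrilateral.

Apply the shoelace formula. First the cross-terms c_i = x_i·y_{i+1} − x_{i+1}·y_i:
  9, 21, 40, 6  ⇒  2A = 76, A = 38.
Then Σ (y_i + y_{i+1})·c_i = 368, so ȳ = 368 / (6·38) = 92/57.

92/57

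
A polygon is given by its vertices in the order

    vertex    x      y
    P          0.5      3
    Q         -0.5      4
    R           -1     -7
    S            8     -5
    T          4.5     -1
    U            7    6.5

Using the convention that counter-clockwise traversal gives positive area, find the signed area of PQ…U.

Σ = (3.5) + (7.5) + (61) + (14.5) + (36.25) + (17.75) = 140.5
Signed area = Σ/2 = 70.25 (positive ⇒ counter-clockwise traversal).

70.25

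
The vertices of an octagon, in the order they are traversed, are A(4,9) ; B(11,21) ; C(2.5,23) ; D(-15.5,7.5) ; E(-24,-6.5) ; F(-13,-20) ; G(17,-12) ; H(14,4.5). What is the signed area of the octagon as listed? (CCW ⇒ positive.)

Σ = (-15) + (200.5) + (375.25) + (280.75) + (395.5) + (496) + (244.5) + (108) = 2085.5
Signed area = Σ/2 = 1042.75 (positive ⇒ counter-clockwise traversal).

1042.75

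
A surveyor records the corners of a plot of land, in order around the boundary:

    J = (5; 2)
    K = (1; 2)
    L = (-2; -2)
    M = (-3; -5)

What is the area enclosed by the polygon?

16.5

Cross-terms: 8, 2, 4, 19  ⇒  Σ = 33
Area = |Σ|/2 = 16.5.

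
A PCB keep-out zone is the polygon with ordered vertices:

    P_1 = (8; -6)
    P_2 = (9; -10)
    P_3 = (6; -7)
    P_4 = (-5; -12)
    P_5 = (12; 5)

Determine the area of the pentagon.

Σ = (-26) + (-3) + (-107) + (119) + (-112) = -129
Area = |Σ|/2 = 64.5.

64.5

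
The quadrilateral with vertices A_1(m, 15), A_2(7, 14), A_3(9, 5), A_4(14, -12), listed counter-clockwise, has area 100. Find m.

The doubled signed area Σ (x_i y_{i+1} − x_{i+1} y_i) is linear in m.
With m=0 it equals -164; the coefficient of m is 26 (from the two edges through A_1).
So 26·m + -164 = 2·100 = 200 ⇒ m = 14.

14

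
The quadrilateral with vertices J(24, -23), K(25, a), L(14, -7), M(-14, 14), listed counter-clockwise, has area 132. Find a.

-22

Write out the shoelace sum; only the two edges meeting at K involve a:
2·Area = [(24·a − 25·(-23)) + (25·(-7) − 14·a)] + 84
       = 10·a + 484 = 264
⇒ a = -22.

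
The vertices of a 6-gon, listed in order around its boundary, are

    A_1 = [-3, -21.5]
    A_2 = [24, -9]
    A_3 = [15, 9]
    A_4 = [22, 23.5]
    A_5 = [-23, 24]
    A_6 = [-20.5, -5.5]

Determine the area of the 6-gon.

Apply the surveyor's formula: 2A = Σ (x_i·y_{i+1} − x_{i+1}·y_i), indices taken mod 6.
A_1→A_2: (-3)(-9) − (24)(-21.5) = 543
A_2→A_3: (24)(9) − (15)(-9) = 351
A_3→A_4: (15)(23.5) − (22)(9) = 154.5
A_4→A_5: (22)(24) − (-23)(23.5) = 1068.5
A_5→A_6: (-23)(-5.5) − (-20.5)(24) = 618.5
A_6→A_1: (-20.5)(-21.5) − (-3)(-5.5) = 424.25
Σ = 3159.75
Area = |Σ|/2 = 1579.875.

1579.875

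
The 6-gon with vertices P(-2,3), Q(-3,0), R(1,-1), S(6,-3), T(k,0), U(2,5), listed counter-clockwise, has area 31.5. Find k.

4

The doubled signed area Σ (x_i y_{i+1} − x_{i+1} y_i) is linear in k.
With k=0 it equals 31; the coefficient of k is 8 (from the two edges through T).
So 8·k + 31 = 2·31.5 = 63 ⇒ k = 4.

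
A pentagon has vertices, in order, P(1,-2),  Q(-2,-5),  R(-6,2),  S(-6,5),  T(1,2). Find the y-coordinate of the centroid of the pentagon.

Apply the surveyor's formula. First the cross-terms c_i = x_i·y_{i+1} − x_{i+1}·y_i:
  -9, -34, -18, -17, -4  ⇒  2A = -82, A = -41.
Then Σ (y_i + y_{i+1})·c_i = -80, so ȳ = -80 / (6·(-41)) = 40/123.

40/123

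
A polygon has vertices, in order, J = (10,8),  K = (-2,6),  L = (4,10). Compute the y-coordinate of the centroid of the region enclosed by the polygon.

8

Apply the surveyor's formula. First the cross-terms c_i = x_i·y_{i+1} − x_{i+1}·y_i:
  76, -44, -68  ⇒  2A = -36, A = -18.
Then Σ (y_i + y_{i+1})·c_i = -864, so ȳ = -864 / (6·(-18)) = 8.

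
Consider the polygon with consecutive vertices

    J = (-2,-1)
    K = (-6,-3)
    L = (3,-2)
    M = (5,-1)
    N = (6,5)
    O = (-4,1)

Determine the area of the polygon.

Cross-terms: 0, 21, 7, 31, 26, 6  ⇒  Σ = 91
Area = |Σ|/2 = 45.5.

45.5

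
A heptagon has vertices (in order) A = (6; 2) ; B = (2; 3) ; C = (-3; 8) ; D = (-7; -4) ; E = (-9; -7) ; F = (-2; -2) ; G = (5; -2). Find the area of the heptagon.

A→B: (6)(3) − (2)(2) = 14
B→C: (2)(8) − (-3)(3) = 25
C→D: (-3)(-4) − (-7)(8) = 68
D→E: (-7)(-7) − (-9)(-4) = 13
E→F: (-9)(-2) − (-2)(-7) = 4
F→G: (-2)(-2) − (5)(-2) = 14
G→A: (5)(2) − (6)(-2) = 22
Σ = 160
Area = |Σ|/2 = 80.

80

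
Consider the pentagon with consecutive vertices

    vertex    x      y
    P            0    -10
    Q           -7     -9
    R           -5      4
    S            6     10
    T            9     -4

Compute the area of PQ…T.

Σ = (-70) + (-73) + (-74) + (-114) + (-90) = -421
Area = |Σ|/2 = 210.5.

210.5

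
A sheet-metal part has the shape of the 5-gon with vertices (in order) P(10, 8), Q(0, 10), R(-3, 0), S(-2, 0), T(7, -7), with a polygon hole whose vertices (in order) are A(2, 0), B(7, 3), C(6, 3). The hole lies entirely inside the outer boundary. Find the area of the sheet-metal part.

Outer boundary:
Apply the surveyor's formula: 2A = Σ (x_i·y_{i+1} − x_{i+1}·y_i), indices taken mod 5.
Σ = (100) + (30) + (0) + (14) + (126) = 270
Area = |Σ|/2 = 135.
Hole:
Apply the shoelace (surveyor's) formula: 2A = Σ (x_i·y_{i+1} − x_{i+1}·y_i), indices taken mod 3.
Σ = (6) + (3) + (-6) = 3
Area = |Σ|/2 = 1.5.
Net area = 135 − 1.5 = 133.5.

133.5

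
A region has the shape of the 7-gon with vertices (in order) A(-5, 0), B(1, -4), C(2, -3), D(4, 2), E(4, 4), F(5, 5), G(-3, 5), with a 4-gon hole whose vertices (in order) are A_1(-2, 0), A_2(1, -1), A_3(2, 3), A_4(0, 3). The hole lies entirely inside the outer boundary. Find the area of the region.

Outer boundary:
Apply the shoelace formula: 2A = Σ (x_i·y_{i+1} − x_{i+1}·y_i), indices taken mod 7.
Cross-terms: 20, 5, 16, 8, 0, 40, 25  ⇒  Σ = 114
Area = |Σ|/2 = 57.
Hole:
A_1→A_2: (-2)(-1) − (1)(0) = 2
A_2→A_3: (1)(3) − (2)(-1) = 5
A_3→A_4: (2)(3) − (0)(3) = 6
A_4→A_1: (0)(0) − (-2)(3) = 6
Σ = 19
Area = |Σ|/2 = 9.5.
Net area = 57 − 9.5 = 47.5.

47.5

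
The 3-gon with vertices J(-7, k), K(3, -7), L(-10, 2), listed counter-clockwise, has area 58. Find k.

-9

The doubled signed area Σ (x_i y_{i+1} − x_{i+1} y_i) is linear in k.
With k=0 it equals -1; the coefficient of k is -13 (from the two edges through J).
So -13·k + -1 = 2·58 = 116 ⇒ k = -9.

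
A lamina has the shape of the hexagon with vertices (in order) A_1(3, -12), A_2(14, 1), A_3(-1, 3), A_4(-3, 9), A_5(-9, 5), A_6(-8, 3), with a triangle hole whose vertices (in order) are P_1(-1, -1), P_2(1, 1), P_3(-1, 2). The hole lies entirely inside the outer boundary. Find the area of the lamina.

Outer boundary:
Apply the surveyor's formula: 2A = Σ (x_i·y_{i+1} − x_{i+1}·y_i), indices taken mod 6.
A_1→A_2: (3)(1) − (14)(-12) = 171
A_2→A_3: (14)(3) − (-1)(1) = 43
A_3→A_4: (-1)(9) − (-3)(3) = 0
A_4→A_5: (-3)(5) − (-9)(9) = 66
A_5→A_6: (-9)(3) − (-8)(5) = 13
A_6→A_1: (-8)(-12) − (3)(3) = 87
Σ = 380
Area = |Σ|/2 = 190.
Hole:
P_1→P_2: (-1)(1) − (1)(-1) = 0
P_2→P_3: (1)(2) − (-1)(1) = 3
P_3→P_1: (-1)(-1) − (-1)(2) = 3
Σ = 6
Area = |Σ|/2 = 3.
Net area = 190 − 3 = 187.

187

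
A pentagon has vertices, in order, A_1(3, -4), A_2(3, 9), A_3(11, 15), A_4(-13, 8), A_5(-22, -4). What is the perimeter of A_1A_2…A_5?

88

|A_1A_2| = √((0)² + (13)²) = √169 = 13
|A_2A_3| = √((8)² + (6)²) = √100 = 10
|A_3A_4| = √((-24)² + (-7)²) = √625 = 25
|A_4A_5| = √((-9)² + (-12)²) = √225 = 15
|A_5A_1| = √((25)² + (0)²) = √625 = 25
Perimeter = 13 + 10 + 25 + 15 + 25 = 88.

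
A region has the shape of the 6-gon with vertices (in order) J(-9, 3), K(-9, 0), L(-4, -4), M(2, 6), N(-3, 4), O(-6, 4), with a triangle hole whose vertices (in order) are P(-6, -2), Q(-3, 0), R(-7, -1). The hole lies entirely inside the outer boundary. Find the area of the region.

49

Outer boundary:
J→K: (-9)(0) − (-9)(3) = 27
K→L: (-9)(-4) − (-4)(0) = 36
L→M: (-4)(6) − (2)(-4) = -16
M→N: (2)(4) − (-3)(6) = 26
N→O: (-3)(4) − (-6)(4) = 12
O→J: (-6)(3) − (-9)(4) = 18
Σ = 103
Area = |Σ|/2 = 51.5.
Hole:
Σ = (-6) + (3) + (8) = 5
Area = |Σ|/2 = 2.5.
Net area = 51.5 − 2.5 = 49.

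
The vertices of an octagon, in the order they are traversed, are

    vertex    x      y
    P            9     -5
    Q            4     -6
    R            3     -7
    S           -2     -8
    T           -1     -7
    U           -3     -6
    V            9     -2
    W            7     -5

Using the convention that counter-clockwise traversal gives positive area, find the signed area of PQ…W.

Apply the shoelace formula: 2A = Σ (x_i·y_{i+1} − x_{i+1}·y_i), indices taken mod 8.
Σ = (-34) + (-10) + (-38) + (6) + (-15) + (60) + (-31) + (10) = -52
Signed area = Σ/2 = -26 (negative ⇒ clockwise traversal).

-26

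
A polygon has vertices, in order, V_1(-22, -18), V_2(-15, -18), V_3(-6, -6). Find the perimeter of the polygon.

42

|V_1V_2| = √((7)² + (0)²) = √49 = 7
|V_2V_3| = √((9)² + (12)²) = √225 = 15
|V_3V_1| = √((-16)² + (-12)²) = √400 = 20
Perimeter = 7 + 15 + 20 = 42.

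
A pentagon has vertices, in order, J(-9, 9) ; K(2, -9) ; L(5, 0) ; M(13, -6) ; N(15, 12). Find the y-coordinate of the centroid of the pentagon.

Apply the shoelace formula. First the cross-terms c_i = x_i·y_{i+1} − x_{i+1}·y_i:
  63, 45, -30, 246, 243  ⇒  2A = 567, A = 283.5.
Then Σ (y_i + y_{i+1})·c_i = 6354, so ȳ = 6354 / (6·283.5) = 706/189.

706/189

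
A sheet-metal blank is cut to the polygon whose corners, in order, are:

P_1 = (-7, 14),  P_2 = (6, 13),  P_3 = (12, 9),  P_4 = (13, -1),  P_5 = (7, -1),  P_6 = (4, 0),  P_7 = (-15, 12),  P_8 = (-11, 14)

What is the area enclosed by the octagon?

247

P_1→P_2: (-7)(13) − (6)(14) = -175
P_2→P_3: (6)(9) − (12)(13) = -102
P_3→P_4: (12)(-1) − (13)(9) = -129
P_4→P_5: (13)(-1) − (7)(-1) = -6
P_5→P_6: (7)(0) − (4)(-1) = 4
P_6→P_7: (4)(12) − (-15)(0) = 48
P_7→P_8: (-15)(14) − (-11)(12) = -78
P_8→P_1: (-11)(14) − (-7)(14) = -56
Σ = -494
Area = |Σ|/2 = 247.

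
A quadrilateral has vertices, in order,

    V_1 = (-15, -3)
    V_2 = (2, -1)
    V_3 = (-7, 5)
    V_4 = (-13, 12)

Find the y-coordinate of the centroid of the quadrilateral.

197/84

Apply the shoelace formula. First the cross-terms c_i = x_i·y_{i+1} − x_{i+1}·y_i:
  21, 3, -19, 219  ⇒  2A = 224, A = 112.
Then Σ (y_i + y_{i+1})·c_i = 1576, so ȳ = 1576 / (6·112) = 197/84.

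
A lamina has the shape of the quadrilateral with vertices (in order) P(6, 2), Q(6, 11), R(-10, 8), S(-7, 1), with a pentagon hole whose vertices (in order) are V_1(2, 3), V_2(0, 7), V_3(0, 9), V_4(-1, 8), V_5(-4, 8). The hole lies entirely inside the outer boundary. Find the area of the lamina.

109.5

Outer boundary:
Apply the shoelace formula: 2A = Σ (x_i·y_{i+1} − x_{i+1}·y_i), indices taken mod 4.
Σ = (54) + (158) + (46) + (-20) = 238
Area = |Σ|/2 = 119.
Hole:
Apply the surveyor's formula: 2A = Σ (x_i·y_{i+1} − x_{i+1}·y_i), indices taken mod 5.
Σ = (14) + (0) + (9) + (24) + (-28) = 19
Area = |Σ|/2 = 9.5.
Net area = 119 − 9.5 = 109.5.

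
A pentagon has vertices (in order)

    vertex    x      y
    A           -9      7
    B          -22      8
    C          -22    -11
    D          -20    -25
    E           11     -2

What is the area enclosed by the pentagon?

602

Cross-terms: 82, 418, 330, 315, 59  ⇒  Σ = 1204
Area = |Σ|/2 = 602.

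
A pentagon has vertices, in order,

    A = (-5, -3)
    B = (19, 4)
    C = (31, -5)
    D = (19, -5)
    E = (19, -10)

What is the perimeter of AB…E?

|AB| = √((24)² + (7)²) = √625 = 25
|BC| = √((12)² + (-9)²) = √225 = 15
|CD| = √((-12)² + (0)²) = √144 = 12
|DE| = √((0)² + (-5)²) = √25 = 5
|EA| = √((-24)² + (7)²) = √625 = 25
Perimeter = 25 + 15 + 12 + 5 + 25 = 82.

82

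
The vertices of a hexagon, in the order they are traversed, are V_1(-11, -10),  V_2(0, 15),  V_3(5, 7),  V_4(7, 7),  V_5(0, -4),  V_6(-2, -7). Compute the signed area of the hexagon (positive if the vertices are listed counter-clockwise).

-173.5

Apply the shoelace formula: 2A = Σ (x_i·y_{i+1} − x_{i+1}·y_i), indices taken mod 6.
V_1→V_2: (-11)(15) − (0)(-10) = -165
V_2→V_3: (0)(7) − (5)(15) = -75
V_3→V_4: (5)(7) − (7)(7) = -14
V_4→V_5: (7)(-4) − (0)(7) = -28
V_5→V_6: (0)(-7) − (-2)(-4) = -8
V_6→V_1: (-2)(-10) − (-11)(-7) = -57
Σ = -347
Signed area = Σ/2 = -173.5 (negative ⇒ clockwise traversal).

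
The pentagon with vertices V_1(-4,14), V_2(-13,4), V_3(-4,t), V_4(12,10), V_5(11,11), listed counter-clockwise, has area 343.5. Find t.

-13

Write out the shoelace sum; only the two edges meeting at V_3 involve t:
2·Area = [((-13)·t − (-4)·4) + ((-4)·10 − 12·t)] + 386
       = -25·t + 362 = 687
⇒ t = -13.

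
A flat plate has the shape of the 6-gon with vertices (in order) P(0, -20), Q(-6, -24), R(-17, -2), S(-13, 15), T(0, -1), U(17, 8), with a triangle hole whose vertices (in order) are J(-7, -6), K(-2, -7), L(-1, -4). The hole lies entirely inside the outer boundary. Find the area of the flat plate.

Outer boundary:
Apply the shoelace (surveyor's) formula: 2A = Σ (x_i·y_{i+1} − x_{i+1}·y_i), indices taken mod 6.
P→Q: (0)(-24) − (-6)(-20) = -120
Q→R: (-6)(-2) − (-17)(-24) = -396
R→S: (-17)(15) − (-13)(-2) = -281
S→T: (-13)(-1) − (0)(15) = 13
T→U: (0)(8) − (17)(-1) = 17
U→P: (17)(-20) − (0)(8) = -340
Σ = -1107
Area = |Σ|/2 = 553.5.
Hole:
Σ = (37) + (1) + (-22) = 16
Area = |Σ|/2 = 8.
Net area = 553.5 − 8 = 545.5.

545.5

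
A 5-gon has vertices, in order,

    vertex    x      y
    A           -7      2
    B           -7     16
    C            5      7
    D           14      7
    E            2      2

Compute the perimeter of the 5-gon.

60

|AB| = √((0)² + (14)²) = √196 = 14
|BC| = √((12)² + (-9)²) = √225 = 15
|CD| = √((9)² + (0)²) = √81 = 9
|DE| = √((-12)² + (-5)²) = √169 = 13
|EA| = √((-9)² + (0)²) = √81 = 9
Perimeter = 14 + 15 + 9 + 13 + 9 = 60.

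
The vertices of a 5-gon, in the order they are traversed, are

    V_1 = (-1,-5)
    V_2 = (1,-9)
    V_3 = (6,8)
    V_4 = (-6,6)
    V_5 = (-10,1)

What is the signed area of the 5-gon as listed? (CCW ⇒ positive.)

Apply the shoelace formula: 2A = Σ (x_i·y_{i+1} − x_{i+1}·y_i), indices taken mod 5.
Cross-terms: 14, 62, 84, 54, 51  ⇒  Σ = 265
Signed area = Σ/2 = 132.5 (positive ⇒ counter-clockwise traversal).

132.5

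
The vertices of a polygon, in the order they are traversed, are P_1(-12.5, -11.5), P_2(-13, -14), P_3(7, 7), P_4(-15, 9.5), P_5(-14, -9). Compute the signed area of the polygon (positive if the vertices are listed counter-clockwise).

260.25

Σ = (25.5) + (7) + (171.5) + (268) + (48.5) = 520.5
Signed area = Σ/2 = 260.25 (positive ⇒ counter-clockwise traversal).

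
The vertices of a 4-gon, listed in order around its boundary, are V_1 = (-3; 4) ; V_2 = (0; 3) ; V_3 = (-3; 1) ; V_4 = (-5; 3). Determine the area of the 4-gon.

7.5

Apply the shoelace (surveyor's) formula: 2A = Σ (x_i·y_{i+1} − x_{i+1}·y_i), indices taken mod 4.
Σ = (-9) + (9) + (-4) + (-11) = -15
Area = |Σ|/2 = 7.5.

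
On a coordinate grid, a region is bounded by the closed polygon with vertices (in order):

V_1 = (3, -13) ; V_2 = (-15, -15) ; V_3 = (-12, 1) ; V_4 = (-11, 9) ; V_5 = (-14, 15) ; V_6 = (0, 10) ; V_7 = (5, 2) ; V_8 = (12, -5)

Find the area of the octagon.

Cross-terms: -240, -195, -97, -39, -140, -50, -49, -141  ⇒  Σ = -951
Area = |Σ|/2 = 475.5.

475.5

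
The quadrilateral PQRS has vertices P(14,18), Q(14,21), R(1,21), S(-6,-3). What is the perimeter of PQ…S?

|PQ| = √((0)² + (3)²) = √9 = 3
|QR| = √((-13)² + (0)²) = √169 = 13
|RS| = √((-7)² + (-24)²) = √625 = 25
|SP| = √((20)² + (21)²) = √841 = 29
Perimeter = 3 + 13 + 25 + 29 = 70.

70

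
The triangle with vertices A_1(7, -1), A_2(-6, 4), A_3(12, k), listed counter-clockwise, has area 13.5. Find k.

-5

Write out the shoelace sum; only the two edges meeting at A_3 involve k:
2·Area = [((-6)·k − 12·4) + (12·(-1) − 7·k)] + 22
       = -13·k + -38 = 27
⇒ k = -5.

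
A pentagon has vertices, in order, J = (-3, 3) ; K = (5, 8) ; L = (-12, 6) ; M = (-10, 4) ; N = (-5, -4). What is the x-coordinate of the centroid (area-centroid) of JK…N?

-53/11

Apply the surveyor's formula. First the cross-terms c_i = x_i·y_{i+1} − x_{i+1}·y_i:
  -39, 126, 12, 60, -27  ⇒  2A = 132, A = 66.
Then Σ (x_i + x_{i+1})·c_i = -1908, so x̄ = -1908 / (6·66) = -53/11.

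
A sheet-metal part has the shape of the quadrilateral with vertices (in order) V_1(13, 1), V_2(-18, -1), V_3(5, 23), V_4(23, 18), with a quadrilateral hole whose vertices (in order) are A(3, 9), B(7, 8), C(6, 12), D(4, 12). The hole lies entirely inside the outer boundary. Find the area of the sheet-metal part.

516.5

Outer boundary:
Apply Gauss's area formula: 2A = Σ (x_i·y_{i+1} − x_{i+1}·y_i), indices taken mod 4.
Σ = (5) + (-409) + (-439) + (-211) = -1054
Area = |Σ|/2 = 527.
Hole:
Apply Gauss's area formula: 2A = Σ (x_i·y_{i+1} − x_{i+1}·y_i), indices taken mod 4.
Cross-terms: -39, 36, 24, 0  ⇒  Σ = 21
Area = |Σ|/2 = 10.5.
Net area = 527 − 10.5 = 516.5.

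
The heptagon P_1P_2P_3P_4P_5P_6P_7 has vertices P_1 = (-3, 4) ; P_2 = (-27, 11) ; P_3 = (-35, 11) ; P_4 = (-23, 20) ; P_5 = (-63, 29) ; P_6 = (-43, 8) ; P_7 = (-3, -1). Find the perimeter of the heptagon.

|P_1P_2| = √((-24)² + (7)²) = √625 = 25
|P_2P_3| = √((-8)² + (0)²) = √64 = 8
|P_3P_4| = √((12)² + (9)²) = √225 = 15
|P_4P_5| = √((-40)² + (9)²) = √1681 = 41
|P_5P_6| = √((20)² + (-21)²) = √841 = 29
|P_6P_7| = √((40)² + (-9)²) = √1681 = 41
|P_7P_1| = √((0)² + (5)²) = √25 = 5
Perimeter = 25 + 8 + 15 + 41 + 29 + 41 + 5 = 164.

164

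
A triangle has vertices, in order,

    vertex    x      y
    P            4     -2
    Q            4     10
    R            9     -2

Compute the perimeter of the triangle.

30

|PQ| = √((0)² + (12)²) = √144 = 12
|QR| = √((5)² + (-12)²) = √169 = 13
|RP| = √((-5)² + (0)²) = √25 = 5
Perimeter = 12 + 13 + 5 = 30.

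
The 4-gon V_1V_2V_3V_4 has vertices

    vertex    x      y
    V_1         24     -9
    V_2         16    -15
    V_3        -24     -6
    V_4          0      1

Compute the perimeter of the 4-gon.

|V_1V_2| = √((-8)² + (-6)²) = √100 = 10
|V_2V_3| = √((-40)² + (9)²) = √1681 = 41
|V_3V_4| = √((24)² + (7)²) = √625 = 25
|V_4V_1| = √((24)² + (-10)²) = √676 = 26
Perimeter = 10 + 41 + 25 + 26 = 102.

102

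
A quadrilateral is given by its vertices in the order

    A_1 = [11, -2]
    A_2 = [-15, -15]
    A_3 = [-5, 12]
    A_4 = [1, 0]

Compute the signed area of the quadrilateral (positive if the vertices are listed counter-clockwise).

-232

Apply the shoelace formula: 2A = Σ (x_i·y_{i+1} − x_{i+1}·y_i), indices taken mod 4.
Cross-terms: -195, -255, -12, -2  ⇒  Σ = -464
Signed area = Σ/2 = -232 (negative ⇒ clockwise traversal).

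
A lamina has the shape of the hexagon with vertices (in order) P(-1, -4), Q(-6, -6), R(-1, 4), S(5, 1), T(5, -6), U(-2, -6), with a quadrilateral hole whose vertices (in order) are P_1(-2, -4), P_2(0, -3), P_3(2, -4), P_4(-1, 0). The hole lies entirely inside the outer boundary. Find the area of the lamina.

66

Outer boundary:
Σ = (-18) + (-30) + (-21) + (-35) + (-42) + (2) = -144
Area = |Σ|/2 = 72.
Hole:
Apply Gauss's area formula: 2A = Σ (x_i·y_{i+1} − x_{i+1}·y_i), indices taken mod 4.
P_1→P_2: (-2)(-3) − (0)(-4) = 6
P_2→P_3: (0)(-4) − (2)(-3) = 6
P_3→P_4: (2)(0) − (-1)(-4) = -4
P_4→P_1: (-1)(-4) − (-2)(0) = 4
Σ = 12
Area = |Σ|/2 = 6.
Net area = 72 − 6 = 66.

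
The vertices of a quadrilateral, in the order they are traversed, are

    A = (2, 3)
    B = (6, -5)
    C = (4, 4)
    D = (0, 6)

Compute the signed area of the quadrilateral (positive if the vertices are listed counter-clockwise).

Σ = (-28) + (44) + (24) + (-12) = 28
Signed area = Σ/2 = 14 (positive ⇒ counter-clockwise traversal).

14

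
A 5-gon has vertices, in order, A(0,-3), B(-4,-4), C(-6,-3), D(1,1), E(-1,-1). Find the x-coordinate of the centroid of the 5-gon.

-2.5

Apply the shoelace (surveyor's) formula. First the cross-terms c_i = x_i·y_{i+1} − x_{i+1}·y_i:
  -12, -12, -3, 0, 3  ⇒  2A = -24, A = -12.
Then Σ (x_i + x_{i+1})·c_i = 180, so x̄ = 180 / (6·(-12)) = -2.5.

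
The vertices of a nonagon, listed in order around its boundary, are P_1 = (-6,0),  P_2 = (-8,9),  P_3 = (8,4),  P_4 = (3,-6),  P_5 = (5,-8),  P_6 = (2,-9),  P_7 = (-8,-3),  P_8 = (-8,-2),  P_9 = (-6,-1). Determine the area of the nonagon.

Apply Gauss's area formula: 2A = Σ (x_i·y_{i+1} − x_{i+1}·y_i), indices taken mod 9.
Σ = (-54) + (-104) + (-60) + (6) + (-29) + (-78) + (-8) + (-4) + (-6) = -337
Area = |Σ|/2 = 168.5.

168.5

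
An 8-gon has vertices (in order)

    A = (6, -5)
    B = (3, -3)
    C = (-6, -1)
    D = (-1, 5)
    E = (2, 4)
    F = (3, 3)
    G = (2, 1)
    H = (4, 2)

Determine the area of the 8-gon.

Apply the surveyor's formula: 2A = Σ (x_i·y_{i+1} − x_{i+1}·y_i), indices taken mod 8.
A→B: (6)(-3) − (3)(-5) = -3
B→C: (3)(-1) − (-6)(-3) = -21
C→D: (-6)(5) − (-1)(-1) = -31
D→E: (-1)(4) − (2)(5) = -14
E→F: (2)(3) − (3)(4) = -6
F→G: (3)(1) − (2)(3) = -3
G→H: (2)(2) − (4)(1) = 0
H→A: (4)(-5) − (6)(2) = -32
Σ = -110
Area = |Σ|/2 = 55.

55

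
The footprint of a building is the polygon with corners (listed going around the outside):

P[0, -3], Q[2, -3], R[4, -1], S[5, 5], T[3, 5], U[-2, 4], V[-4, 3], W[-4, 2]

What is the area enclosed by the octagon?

Apply the surveyor's formula: 2A = Σ (x_i·y_{i+1} − x_{i+1}·y_i), indices taken mod 8.
Σ = (6) + (10) + (25) + (10) + (22) + (10) + (4) + (12) = 99
Area = |Σ|/2 = 49.5.

49.5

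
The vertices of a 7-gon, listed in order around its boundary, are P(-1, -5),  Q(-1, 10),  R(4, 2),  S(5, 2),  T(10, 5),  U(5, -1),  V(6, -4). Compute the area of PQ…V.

68.5

Apply Gauss's area formula: 2A = Σ (x_i·y_{i+1} − x_{i+1}·y_i), indices taken mod 7.
Cross-terms: -15, -42, -2, 5, -35, -14, -34  ⇒  Σ = -137
Area = |Σ|/2 = 68.5.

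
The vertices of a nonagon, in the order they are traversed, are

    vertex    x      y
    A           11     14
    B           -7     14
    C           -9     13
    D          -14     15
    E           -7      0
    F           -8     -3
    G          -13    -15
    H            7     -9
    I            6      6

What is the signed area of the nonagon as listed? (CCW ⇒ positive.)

Σ = (252) + (35) + (47) + (105) + (21) + (81) + (222) + (96) + (18) = 877
Signed area = Σ/2 = 438.5 (positive ⇒ counter-clockwise traversal).

438.5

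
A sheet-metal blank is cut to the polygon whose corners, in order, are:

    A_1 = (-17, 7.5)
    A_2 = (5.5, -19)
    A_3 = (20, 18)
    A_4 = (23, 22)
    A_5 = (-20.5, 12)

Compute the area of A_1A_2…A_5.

782

Σ = (281.75) + (479) + (26) + (727) + (50.25) = 1564
Area = |Σ|/2 = 782.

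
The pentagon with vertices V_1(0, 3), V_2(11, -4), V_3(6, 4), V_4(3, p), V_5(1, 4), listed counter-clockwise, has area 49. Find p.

12

The doubled signed area Σ (x_i y_{i+1} − x_{i+1} y_i) is linear in p.
With p=0 it equals 38; the coefficient of p is 5 (from the two edges through V_4).
So 5·p + 38 = 2·49 = 98 ⇒ p = 12.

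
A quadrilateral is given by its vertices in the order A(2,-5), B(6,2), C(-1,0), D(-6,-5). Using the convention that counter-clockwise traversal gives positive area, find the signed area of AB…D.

40.5

Cross-terms: 34, 2, 5, 40  ⇒  Σ = 81
Signed area = Σ/2 = 40.5 (positive ⇒ counter-clockwise traversal).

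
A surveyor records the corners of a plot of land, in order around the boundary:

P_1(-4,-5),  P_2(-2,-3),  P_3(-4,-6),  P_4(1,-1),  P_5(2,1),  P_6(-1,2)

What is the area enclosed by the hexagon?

16.5

Cross-terms: 2, 0, 10, 3, 5, 13  ⇒  Σ = 33
Area = |Σ|/2 = 16.5.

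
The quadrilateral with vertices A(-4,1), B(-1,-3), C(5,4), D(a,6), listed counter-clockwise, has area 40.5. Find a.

The doubled signed area Σ (x_i y_{i+1} − x_{i+1} y_i) is linear in a.
With a=0 it equals 78; the coefficient of a is -3 (from the two edges through D).
So -3·a + 78 = 2·40.5 = 81 ⇒ a = -1.

-1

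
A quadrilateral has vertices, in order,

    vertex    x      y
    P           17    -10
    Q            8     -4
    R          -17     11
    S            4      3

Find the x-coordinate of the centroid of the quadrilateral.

Apply the shoelace (surveyor's) formula. First the cross-terms c_i = x_i·y_{i+1} − x_{i+1}·y_i:
  12, 20, -95, -91  ⇒  2A = -154, A = -77.
Then Σ (x_i + x_{i+1})·c_i = -556, so x̄ = -556 / (6·(-77)) = 278/231.

278/231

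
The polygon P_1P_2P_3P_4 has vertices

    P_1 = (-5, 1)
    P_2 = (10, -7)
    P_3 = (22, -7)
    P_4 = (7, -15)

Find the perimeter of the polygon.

66

|P_1P_2| = √((15)² + (-8)²) = √289 = 17
|P_2P_3| = √((12)² + (0)²) = √144 = 12
|P_3P_4| = √((-15)² + (-8)²) = √289 = 17
|P_4P_1| = √((-12)² + (16)²) = √400 = 20
Perimeter = 17 + 12 + 17 + 20 = 66.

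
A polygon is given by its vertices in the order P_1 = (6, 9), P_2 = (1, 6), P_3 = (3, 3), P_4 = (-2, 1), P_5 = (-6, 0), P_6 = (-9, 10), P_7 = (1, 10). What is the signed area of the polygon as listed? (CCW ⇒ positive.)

-92

Σ = (27) + (-15) + (9) + (6) + (-60) + (-100) + (-51) = -184
Signed area = Σ/2 = -92 (negative ⇒ clockwise traversal).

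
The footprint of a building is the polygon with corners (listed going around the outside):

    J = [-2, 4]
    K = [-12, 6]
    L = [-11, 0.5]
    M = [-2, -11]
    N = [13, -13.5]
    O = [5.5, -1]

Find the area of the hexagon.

Apply the shoelace (surveyor's) formula: 2A = Σ (x_i·y_{i+1} − x_{i+1}·y_i), indices taken mod 6.
J→K: (-2)(6) − (-12)(4) = 36
K→L: (-12)(0.5) − (-11)(6) = 60
L→M: (-11)(-11) − (-2)(0.5) = 122
M→N: (-2)(-13.5) − (13)(-11) = 170
N→O: (13)(-1) − (5.5)(-13.5) = 61.25
O→J: (5.5)(4) − (-2)(-1) = 20
Σ = 469.25
Area = |Σ|/2 = 234.625.

234.625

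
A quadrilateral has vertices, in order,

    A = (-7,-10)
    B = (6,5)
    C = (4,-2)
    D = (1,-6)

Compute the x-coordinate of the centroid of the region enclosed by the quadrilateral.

143/243

Apply the surveyor's formula. First the cross-terms c_i = x_i·y_{i+1} − x_{i+1}·y_i:
  25, -32, -22, -52  ⇒  2A = -81, A = -40.5.
Then Σ (x_i + x_{i+1})·c_i = -143, so x̄ = -143 / (6·(-40.5)) = 143/243.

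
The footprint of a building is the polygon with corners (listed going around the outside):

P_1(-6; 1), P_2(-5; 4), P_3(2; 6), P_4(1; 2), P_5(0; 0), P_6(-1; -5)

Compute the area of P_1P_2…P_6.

45

Apply the shoelace (surveyor's) formula: 2A = Σ (x_i·y_{i+1} − x_{i+1}·y_i), indices taken mod 6.
P_1→P_2: (-6)(4) − (-5)(1) = -19
P_2→P_3: (-5)(6) − (2)(4) = -38
P_3→P_4: (2)(2) − (1)(6) = -2
P_4→P_5: (1)(0) − (0)(2) = 0
P_5→P_6: (0)(-5) − (-1)(0) = 0
P_6→P_1: (-1)(1) − (-6)(-5) = -31
Σ = -90
Area = |Σ|/2 = 45.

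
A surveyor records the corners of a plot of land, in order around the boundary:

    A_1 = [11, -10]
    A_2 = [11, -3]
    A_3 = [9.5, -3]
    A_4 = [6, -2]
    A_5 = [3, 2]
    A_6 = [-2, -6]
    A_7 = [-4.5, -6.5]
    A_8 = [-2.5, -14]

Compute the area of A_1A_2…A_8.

143.625

A_1→A_2: (11)(-3) − (11)(-10) = 77
A_2→A_3: (11)(-3) − (9.5)(-3) = -4.5
A_3→A_4: (9.5)(-2) − (6)(-3) = -1
A_4→A_5: (6)(2) − (3)(-2) = 18
A_5→A_6: (3)(-6) − (-2)(2) = -14
A_6→A_7: (-2)(-6.5) − (-4.5)(-6) = -14
A_7→A_8: (-4.5)(-14) − (-2.5)(-6.5) = 46.75
A_8→A_1: (-2.5)(-10) − (11)(-14) = 179
Σ = 287.25
Area = |Σ|/2 = 143.625.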